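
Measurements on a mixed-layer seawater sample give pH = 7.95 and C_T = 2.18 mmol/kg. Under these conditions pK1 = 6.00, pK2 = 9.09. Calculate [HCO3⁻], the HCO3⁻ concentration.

[HCO3⁻] = 2.01 mmol/kg

α₁ = 1 / (1 + [H⁺]/K1 + K2/[H⁺]) = 1 / (1 + 10^-1.95 + 10^-1.14)
   = 1 / (1 + 0.011220 + 0.072444) = 1/1.0837 = 0.9228
[HCO3⁻] = α₁ × DIC = 0.9228 × 2.18 = 2.01 mmol/kg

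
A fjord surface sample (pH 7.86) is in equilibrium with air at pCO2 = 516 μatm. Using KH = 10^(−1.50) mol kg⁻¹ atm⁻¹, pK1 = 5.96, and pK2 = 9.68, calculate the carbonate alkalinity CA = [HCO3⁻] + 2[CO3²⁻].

CA = 1.34 mmol/kg

[CO2*] = KH · pCO2 = 10^(−1.50) × 516×10^-6 = 1.632×10^-5 mol/kg
α₀ = 1/(1 + K1/[H⁺] + K1K2/[H⁺]²) = 1/(1 + 10^+1.90 + 10^+0.08) = 0.01225
DIC = [CO2*]/α₀ = 1.632×10^-5 / 0.01225 = 1.332 mmol/kg
CA = (α₁ + 2α₂)·DIC = (0.9730 + 2×0.01473) × 1.332 = 1.34 mmol/kg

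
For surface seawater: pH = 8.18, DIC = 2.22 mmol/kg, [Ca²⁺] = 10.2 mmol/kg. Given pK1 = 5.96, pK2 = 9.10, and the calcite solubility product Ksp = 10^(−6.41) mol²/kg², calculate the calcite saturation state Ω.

Ω = 6.21

α₂ = 1 / (1 + [H⁺]/K2 + [H⁺]²/(K1K2)) = 1 / (1 + 10^+0.92 + 10^-1.30)
   = 1 / (1 + 8.3176 + 0.050119) = 1/9.3678 = 0.1067
[CO3²⁻] = α₂ × DIC = 0.1067 × 2.22 = 0.2370 mmol/kg
Ksp = 10^(−6.41) = 3.890×10^-7
Ω = [Ca²⁺][CO3²⁻]/Ksp = (10.2×10^-3)(2.370×10^-4) / 3.890×10^-7 = 6.21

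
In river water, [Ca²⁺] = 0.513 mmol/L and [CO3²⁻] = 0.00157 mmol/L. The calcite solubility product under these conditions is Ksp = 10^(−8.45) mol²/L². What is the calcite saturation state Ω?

Ksp = 10^(−8.45) = 3.548×10^-9
Ω = [Ca²⁺][CO3²⁻]/Ksp = (0.513×10^-3)(0.00157×10^-3) / 3.548×10^-9 = 0.227

Ω = 0.227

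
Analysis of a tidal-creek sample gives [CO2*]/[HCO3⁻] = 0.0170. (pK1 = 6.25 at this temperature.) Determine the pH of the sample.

From K1 = [H⁺][HCO3⁻]/[CO2*]:  pH = pK1 − log₁₀([CO2*]/[HCO3⁻])
log₁₀(0.0170) = -1.770
pH = 6.25 − (-1.770) = 8.02

pH = 8.02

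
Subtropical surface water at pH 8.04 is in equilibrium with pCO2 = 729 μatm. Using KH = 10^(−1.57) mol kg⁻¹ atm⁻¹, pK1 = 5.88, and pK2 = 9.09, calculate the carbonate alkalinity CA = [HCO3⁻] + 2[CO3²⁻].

CA = 3.34 mmol/kg

[CO2*] = KH · pCO2 = 10^(−1.57) × 729×10^-6 = 1.962×10^-5 mol/kg
α₀ = 1/(1 + K1/[H⁺] + K1K2/[H⁺]²) = 1/(1 + 10^+2.16 + 10^+1.11) = 0.006312
DIC = [CO2*]/α₀ = 1.962×10^-5 / 0.006312 = 3.109 mmol/kg
CA = (α₁ + 2α₂)·DIC = (0.9124 + 2×0.08132) × 3.109 = 3.34 mmol/kg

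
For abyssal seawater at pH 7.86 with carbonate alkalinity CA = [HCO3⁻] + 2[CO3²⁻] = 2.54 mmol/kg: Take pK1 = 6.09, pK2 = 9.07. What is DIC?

DIC = 2.44 mmol/kg

CA = [HCO3⁻] + 2[CO3²⁻] = (α₁ + 2α₂)·DIC
At pH 7.86: [H⁺]/K1 = 10^-1.77 = 0.016982, K2/[H⁺] = 10^-1.21 = 0.061660
α₁ = 1/(1 + 0.016982 + 0.061660) = 1/1.0786 = 0.9271; α₂ = α₁·K2/[H⁺] = 0.05716
α₁ + 2α₂ = 1.0414
DIC = CA / (α₁ + 2α₂) = 2.54 / 1.0414 = 2.44 mmol/kg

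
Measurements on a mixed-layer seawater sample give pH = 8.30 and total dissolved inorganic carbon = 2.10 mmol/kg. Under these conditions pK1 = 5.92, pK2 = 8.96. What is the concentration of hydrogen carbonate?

α₁ = 1 / (1 + [H⁺]/K1 + K2/[H⁺]) = 1 / (1 + 10^-2.38 + 10^-0.66)
   = 1 / (1 + 0.0041687 + 0.21878) = 1/1.2229 = 0.8177
[HCO3⁻] = α₁ × DIC = 0.8177 × 2.10 = 1.72 mmol/kg

[HCO3⁻] = 1.72 mmol/kg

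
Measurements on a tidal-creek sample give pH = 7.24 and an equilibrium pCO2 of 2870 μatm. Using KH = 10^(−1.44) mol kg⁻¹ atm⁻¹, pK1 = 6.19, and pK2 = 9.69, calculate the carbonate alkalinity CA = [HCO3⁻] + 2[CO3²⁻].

[CO2*] = KH · pCO2 = 10^(−1.44) × 2870×10^-6 = 1.042×10^-4 mol/kg
α₀ = 1/(1 + K1/[H⁺] + K1K2/[H⁺]²) = 1/(1 + 10^+1.05 + 10^-1.40) = 0.08157
DIC = [CO2*]/α₀ = 1.042×10^-4 / 0.08157 = 1.278 mmol/kg
CA = (α₁ + 2α₂)·DIC = (0.9152 + 2×0.003247) × 1.278 = 1.18 mmol/kg

CA = 1.18 mmol/kg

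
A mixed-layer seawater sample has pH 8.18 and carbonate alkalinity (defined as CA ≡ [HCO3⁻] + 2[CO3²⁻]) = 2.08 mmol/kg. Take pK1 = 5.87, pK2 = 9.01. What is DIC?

DIC = 1.85 mmol/kg

CA = [HCO3⁻] + 2[CO3²⁻] = (α₁ + 2α₂)·DIC
At pH 8.18: [H⁺]/K1 = 10^-2.31 = 0.0048978, K2/[H⁺] = 10^-0.83 = 0.14791
α₁ = 1/(1 + 0.0048978 + 0.14791) = 1/1.1528 = 0.8674; α₂ = α₁·K2/[H⁺] = 0.1283
α₁ + 2α₂ = 1.1241
DIC = CA / (α₁ + 2α₂) = 2.08 / 1.1241 = 1.85 mmol/kg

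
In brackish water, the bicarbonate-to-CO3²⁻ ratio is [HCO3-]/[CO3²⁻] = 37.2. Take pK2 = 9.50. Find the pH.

From K2 = [H⁺][CO3²⁻]/[HCO3-]:  pH = pK2 − log₁₀([HCO3-]/[CO3²⁻])
log₁₀(37.2) = +1.571
pH = 9.50 − (+1.571) = 7.93

pH = 7.93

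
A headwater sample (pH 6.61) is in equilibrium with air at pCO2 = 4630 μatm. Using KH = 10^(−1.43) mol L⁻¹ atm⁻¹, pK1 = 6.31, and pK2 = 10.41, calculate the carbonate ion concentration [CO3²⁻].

[CO2*] = KH · pCO2 = 10^(−1.43) × 4630×10^-6 = 1.720×10^-4 mol/L
α₀ = 1/(1 + K1/[H⁺] + K1K2/[H⁺]²) = 1/(1 + 10^+0.30 + 10^-3.50) = 0.3338
DIC = [CO2*]/α₀ = 1.720×10^-4 / 0.3338 = 0.5153 mmol/L
[CO3²⁻] = α₂·DIC; α₂ = 0.0001056, so [CO3²⁻] = 0.0001056 × 0.5153 = 5.44×10^-5 mmol/L = 0.0544 μmol/L

[CO3²⁻] = 0.0544 μmol/L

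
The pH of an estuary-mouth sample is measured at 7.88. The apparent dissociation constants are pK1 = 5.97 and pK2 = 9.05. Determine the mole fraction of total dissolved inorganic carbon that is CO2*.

α₀ = 1 / (1 + K1/[H⁺] + K1K2/[H⁺]²) = 1 / (1 + 10^+1.91 + 10^+0.74)
   = 1 / (1 + 81.283 + 5.4954) = 1/87.778 = 0.01139

α₀ = 0.0114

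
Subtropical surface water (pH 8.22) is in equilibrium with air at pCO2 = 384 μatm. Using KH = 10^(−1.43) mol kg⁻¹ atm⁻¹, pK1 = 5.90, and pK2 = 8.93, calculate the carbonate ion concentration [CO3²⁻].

[CO2*] = KH · pCO2 = 10^(−1.43) × 384×10^-6 = 1.427×10^-5 mol/kg
α₀ = 1/(1 + K1/[H⁺] + K1K2/[H⁺]²) = 1/(1 + 10^+2.32 + 10^+1.61) = 0.003989
DIC = [CO2*]/α₀ = 1.427×10^-5 / 0.003989 = 3.576 mmol/kg
[CO3²⁻] = α₂·DIC; α₂ = 0.1625, so [CO3²⁻] = 0.1625 × 3.576 = 0.581 mmol/kg

[CO3²⁻] = 0.581 mmol/kg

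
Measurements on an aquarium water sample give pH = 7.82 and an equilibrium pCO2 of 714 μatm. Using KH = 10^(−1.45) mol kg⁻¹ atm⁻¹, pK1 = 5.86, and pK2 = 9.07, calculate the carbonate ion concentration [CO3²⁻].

[CO3²⁻] = 0.130 mmol/kg

[CO2*] = KH · pCO2 = 10^(−1.45) × 714×10^-6 = 2.533×10^-5 mol/kg
α₀ = 1/(1 + K1/[H⁺] + K1K2/[H⁺]²) = 1/(1 + 10^+1.96 + 10^+0.71) = 0.01027
DIC = [CO2*]/α₀ = 2.533×10^-5 / 0.01027 = 2.466 mmol/kg
[CO3²⁻] = α₂·DIC; α₂ = 0.05269, so [CO3²⁻] = 0.05269 × 2.466 = 0.130 mmol/kg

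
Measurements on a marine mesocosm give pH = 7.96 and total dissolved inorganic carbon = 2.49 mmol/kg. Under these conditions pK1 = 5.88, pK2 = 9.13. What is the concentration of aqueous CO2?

α₀ = 1 / (1 + K1/[H⁺] + K1K2/[H⁺]²) = 1 / (1 + 10^+2.08 + 10^+0.91)
   = 1 / (1 + 120.23 + 8.1283) = 1/129.35 = 0.007731
[CO2*] = α₀ × DIC = 0.007731 × 2.49 = 0.0192 mmol/kg = 19.2 μmol/kg

[CO2*] = 19.2 μmol/kg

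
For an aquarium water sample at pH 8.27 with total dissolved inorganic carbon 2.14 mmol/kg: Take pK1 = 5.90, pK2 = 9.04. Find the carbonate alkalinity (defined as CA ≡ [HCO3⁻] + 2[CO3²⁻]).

CA = 2.44 mmol/kg

CA = [HCO3⁻] + 2[CO3²⁻] = (α₁ + 2α₂)·DIC
At pH 8.27: [H⁺]/K1 = 10^-2.37 = 0.0042658, K2/[H⁺] = 10^-0.77 = 0.16982
α₁ = 1/(1 + 0.0042658 + 0.16982) = 1/1.1741 = 0.8517; α₂ = α₁·K2/[H⁺] = 0.1446
α₁ + 2α₂ = 1.1410
CA = 1.1410 × 2.14 = 2.44 mmol/kg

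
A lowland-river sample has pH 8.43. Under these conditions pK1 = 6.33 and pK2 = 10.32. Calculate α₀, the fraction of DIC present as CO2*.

α₀ = 0.00778

α₀ = 1 / (1 + K1/[H⁺] + K1K2/[H⁺]²) = 1 / (1 + 10^+2.10 + 10^+0.21)
   = 1 / (1 + 125.89 + 1.6218) = 1/128.51 = 0.007781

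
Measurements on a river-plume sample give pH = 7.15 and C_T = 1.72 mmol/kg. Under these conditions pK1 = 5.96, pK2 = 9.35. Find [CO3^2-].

α₂ = 1 / (1 + [H⁺]/K2 + [H⁺]²/(K1K2)) = 1 / (1 + 10^+2.20 + 10^+1.01)
   = 1 / (1 + 158.49 + 10.233) = 1/169.72 = 0.005892
[CO3²⁻] = α₂ × DIC = 0.005892 × 1.72 = 0.0101 mmol/kg = 10.1 μmol/kg

[CO3²⁻] = 10.1 μmol/kg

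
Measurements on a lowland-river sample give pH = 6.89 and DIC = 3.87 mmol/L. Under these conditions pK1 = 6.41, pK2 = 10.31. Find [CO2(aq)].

α₀ = 1 / (1 + K1/[H⁺] + K1K2/[H⁺]²) = 1 / (1 + 10^+0.48 + 10^-2.94)
   = 1 / (1 + 3.0200 + 0.0011482) = 1/4.0211 = 0.2487
[CO2*] = α₀ × DIC = 0.2487 × 3.87 = 0.962 mmol/L

[CO2*] = 0.962 mmol/L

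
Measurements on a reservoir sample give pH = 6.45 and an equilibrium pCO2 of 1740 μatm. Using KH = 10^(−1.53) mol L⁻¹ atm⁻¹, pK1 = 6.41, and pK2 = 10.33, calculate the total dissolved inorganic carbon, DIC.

DIC = 0.108 mmol/L

[CO2*] = KH · pCO2 = 10^(−1.53) × 1740×10^-6 = 5.135×10^-5 mol/L
α₀ = 1/(1 + K1/[H⁺] + K1K2/[H⁺]²) = 1/(1 + 10^+0.04 + 10^-3.84) = 0.4770
DIC = [CO2*]/α₀ = 5.135×10^-5 / 0.4770 = 0.108 mmol/L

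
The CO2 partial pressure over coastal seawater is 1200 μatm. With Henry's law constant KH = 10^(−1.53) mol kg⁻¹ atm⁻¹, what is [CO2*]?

[CO2*] = 35.4 μmol/kg

KH = 10^(−1.53) = 2.951×10^-2 mol kg⁻¹ atm⁻¹
[CO2*] = KH · pCO2 = 2.951×10^-2 × 1200×10^-6 atm = 3.54×10^-5 mol/kg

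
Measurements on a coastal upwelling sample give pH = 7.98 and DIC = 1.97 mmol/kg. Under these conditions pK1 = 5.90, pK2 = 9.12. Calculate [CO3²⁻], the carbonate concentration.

[CO3²⁻] = 0.132 mmol/kg

α₂ = 1 / (1 + [H⁺]/K2 + [H⁺]²/(K1K2)) = 1 / (1 + 10^+1.14 + 10^-0.94)
   = 1 / (1 + 13.804 + 0.11482) = 1/14.919 = 0.06703
[CO3²⁻] = α₂ × DIC = 0.06703 × 1.97 = 0.132 mmol/kg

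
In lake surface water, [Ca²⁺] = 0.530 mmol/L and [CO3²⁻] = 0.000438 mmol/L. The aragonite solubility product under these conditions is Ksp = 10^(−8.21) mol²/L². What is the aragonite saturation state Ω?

Ω = 0.0376

Ksp = 10^(−8.21) = 6.166×10^-9
Ω = [Ca²⁺][CO3²⁻]/Ksp = (0.530×10^-3)(0.000438×10^-3) / 6.166×10^-9 = 0.0376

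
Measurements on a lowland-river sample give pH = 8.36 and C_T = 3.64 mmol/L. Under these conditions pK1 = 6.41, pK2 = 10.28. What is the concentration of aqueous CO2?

[CO2*] = 0.0399 mmol/L

α₀ = 1 / (1 + K1/[H⁺] + K1K2/[H⁺]²) = 1 / (1 + 10^+1.95 + 10^+0.03)
   = 1 / (1 + 89.125 + 1.0715) = 1/91.197 = 0.01097
[CO2*] = α₀ × DIC = 0.01097 × 3.64 = 0.0399 mmol/L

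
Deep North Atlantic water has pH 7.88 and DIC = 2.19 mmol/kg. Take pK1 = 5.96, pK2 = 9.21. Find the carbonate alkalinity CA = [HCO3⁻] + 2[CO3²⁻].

CA = 2.26 mmol/kg

CA = [HCO3⁻] + 2[CO3²⁻] = (α₁ + 2α₂)·DIC
At pH 7.88: [H⁺]/K1 = 10^-1.92 = 0.012023, K2/[H⁺] = 10^-1.33 = 0.046774
α₁ = 1/(1 + 0.012023 + 0.046774) = 1/1.0588 = 0.9445; α₂ = α₁·K2/[H⁺] = 0.04418
α₁ + 2α₂ = 1.0328
CA = 1.0328 × 2.19 = 2.26 mmol/kg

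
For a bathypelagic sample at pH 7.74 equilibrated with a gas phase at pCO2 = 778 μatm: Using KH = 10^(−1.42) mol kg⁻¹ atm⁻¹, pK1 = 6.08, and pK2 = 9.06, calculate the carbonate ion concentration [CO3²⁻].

[CO3²⁻] = 0.0647 mmol/kg

[CO2*] = KH · pCO2 = 10^(−1.42) × 778×10^-6 = 2.958×10^-5 mol/kg
α₀ = 1/(1 + K1/[H⁺] + K1K2/[H⁺]²) = 1/(1 + 10^+1.66 + 10^+0.34) = 0.02045
DIC = [CO2*]/α₀ = 2.958×10^-5 / 0.02045 = 1.446 mmol/kg
[CO3²⁻] = α₂·DIC; α₂ = 0.04474, so [CO3²⁻] = 0.04474 × 1.446 = 0.0647 mmol/kg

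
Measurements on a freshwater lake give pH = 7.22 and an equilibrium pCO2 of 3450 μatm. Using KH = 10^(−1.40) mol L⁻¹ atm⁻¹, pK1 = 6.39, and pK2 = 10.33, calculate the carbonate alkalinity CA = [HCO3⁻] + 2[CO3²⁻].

CA = 0.930 mmol/L

[CO2*] = KH · pCO2 = 10^(−1.40) × 3450×10^-6 = 1.373×10^-4 mol/L
α₀ = 1/(1 + K1/[H⁺] + K1K2/[H⁺]²) = 1/(1 + 10^+0.83 + 10^-2.28) = 0.1288
DIC = [CO2*]/α₀ = 1.373×10^-4 / 0.1288 = 1.067 mmol/L
CA = (α₁ + 2α₂)·DIC = (0.8706 + 2×0.0006758) × 1.067 = 0.930 mmol/L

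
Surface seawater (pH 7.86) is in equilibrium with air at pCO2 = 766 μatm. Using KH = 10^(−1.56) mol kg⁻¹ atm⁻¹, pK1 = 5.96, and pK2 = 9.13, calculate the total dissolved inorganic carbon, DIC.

[CO2*] = KH · pCO2 = 10^(−1.56) × 766×10^-6 = 2.110×10^-5 mol/kg
α₀ = 1/(1 + K1/[H⁺] + K1K2/[H⁺]²) = 1/(1 + 10^+1.90 + 10^+0.63) = 0.01181
DIC = [CO2*]/α₀ = 2.110×10^-5 / 0.01181 = 1.79 mmol/kg

DIC = 1.79 mmol/kg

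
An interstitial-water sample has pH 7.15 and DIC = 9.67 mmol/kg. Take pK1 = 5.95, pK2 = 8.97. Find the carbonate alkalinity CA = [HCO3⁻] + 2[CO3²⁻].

CA = 9.24 mmol/kg

CA = [HCO3⁻] + 2[CO3²⁻] = (α₁ + 2α₂)·DIC
At pH 7.15: [H⁺]/K1 = 10^-1.20 = 0.063096, K2/[H⁺] = 10^-1.82 = 0.015136
α₁ = 1/(1 + 0.063096 + 0.015136) = 1/1.0782 = 0.9274; α₂ = α₁·K2/[H⁺] = 0.01404
α₁ + 2α₂ = 0.9555
CA = 0.9555 × 9.67 = 9.24 mmol/kg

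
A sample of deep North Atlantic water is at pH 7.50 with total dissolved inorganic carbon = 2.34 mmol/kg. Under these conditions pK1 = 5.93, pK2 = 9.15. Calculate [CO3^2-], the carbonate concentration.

[CO3²⁻] = 0.0499 mmol/kg

α₂ = 1 / (1 + [H⁺]/K2 + [H⁺]²/(K1K2)) = 1 / (1 + 10^+1.65 + 10^+0.08)
   = 1 / (1 + 44.668 + 1.2023) = 1/46.871 = 0.02134
[CO3²⁻] = α₂ × DIC = 0.02134 × 2.34 = 0.0499 mmol/kg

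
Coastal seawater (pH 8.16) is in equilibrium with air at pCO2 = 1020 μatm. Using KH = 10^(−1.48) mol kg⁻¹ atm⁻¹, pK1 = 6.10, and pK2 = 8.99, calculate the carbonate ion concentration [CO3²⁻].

[CO3²⁻] = 0.574 mmol/kg

[CO2*] = KH · pCO2 = 10^(−1.48) × 1020×10^-6 = 3.378×10^-5 mol/kg
α₀ = 1/(1 + K1/[H⁺] + K1K2/[H⁺]²) = 1/(1 + 10^+2.06 + 10^+1.23) = 0.007530
DIC = [CO2*]/α₀ = 3.378×10^-5 / 0.007530 = 4.485 mmol/kg
[CO3²⁻] = α₂·DIC; α₂ = 0.1279, so [CO3²⁻] = 0.1279 × 4.485 = 0.574 mmol/kg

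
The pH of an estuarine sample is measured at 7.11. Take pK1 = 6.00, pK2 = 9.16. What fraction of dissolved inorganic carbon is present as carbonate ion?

α₂ = 1 / (1 + [H⁺]/K2 + [H⁺]²/(K1K2)) = 1 / (1 + 10^+2.05 + 10^+0.94)
   = 1 / (1 + 112.20 + 8.7096) = 1/121.91 = 0.008203

α₂ = 0.00820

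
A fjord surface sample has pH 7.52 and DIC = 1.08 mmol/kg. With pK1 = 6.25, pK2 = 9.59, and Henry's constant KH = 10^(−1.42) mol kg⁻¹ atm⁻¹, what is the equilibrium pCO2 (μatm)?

α₀ = 1 / (1 + K1/[H⁺] + K1K2/[H⁺]²) = 1 / (1 + 10^+1.27 + 10^-0.80)
   = 1 / (1 + 18.621 + 0.15849) = 1/19.779 = 0.05056
[CO2*] = α₀ × DIC = 0.05056 × 1.08 = 0.05460 mmol/kg
pCO2 = [CO2*]/KH = 5.460×10^-5 / 3.802×10^-2 = 1440 μatm

pCO2 = 1440 μatm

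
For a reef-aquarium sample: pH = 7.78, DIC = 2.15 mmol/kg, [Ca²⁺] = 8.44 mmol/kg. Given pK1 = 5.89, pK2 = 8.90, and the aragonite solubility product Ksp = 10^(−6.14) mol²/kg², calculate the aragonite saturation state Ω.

α₂ = 1 / (1 + [H⁺]/K2 + [H⁺]²/(K1K2)) = 1 / (1 + 10^+1.12 + 10^-0.77)
   = 1 / (1 + 13.183 + 0.16982) = 1/14.352 = 0.06967
[CO3²⁻] = α₂ × DIC = 0.06967 × 2.15 = 0.1498 mmol/kg
Ksp = 10^(−6.14) = 7.244×10^-7
Ω = [Ca²⁺][CO3²⁻]/Ksp = (8.44×10^-3)(1.498×10^-4) / 7.244×10^-7 = 1.75

Ω = 1.75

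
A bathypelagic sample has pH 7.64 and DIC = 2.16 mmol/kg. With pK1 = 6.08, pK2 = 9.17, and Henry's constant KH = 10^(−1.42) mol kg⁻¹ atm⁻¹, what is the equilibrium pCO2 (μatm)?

pCO2 = 1480 μatm

α₀ = 1 / (1 + K1/[H⁺] + K1K2/[H⁺]²) = 1 / (1 + 10^+1.56 + 10^+0.03)
   = 1 / (1 + 36.308 + 1.0715) = 1/38.379 = 0.02606
[CO2*] = α₀ × DIC = 0.02606 × 2.16 = 0.05628 mmol/kg
pCO2 = [CO2*]/KH = 5.628×10^-5 / 3.802×10^-2 = 1480 μatm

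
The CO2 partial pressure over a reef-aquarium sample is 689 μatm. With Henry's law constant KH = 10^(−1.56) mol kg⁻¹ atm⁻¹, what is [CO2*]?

KH = 10^(−1.56) = 2.754×10^-2 mol kg⁻¹ atm⁻¹
[CO2*] = KH · pCO2 = 2.754×10^-2 × 689×10^-6 atm = 1.90×10^-5 mol/kg

[CO2*] = 19.0 μmol/kg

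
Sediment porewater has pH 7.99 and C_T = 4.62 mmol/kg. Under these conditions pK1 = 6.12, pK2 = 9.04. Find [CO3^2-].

[CO3²⁻] = 0.373 mmol/kg

α₂ = 1 / (1 + [H⁺]/K2 + [H⁺]²/(K1K2)) = 1 / (1 + 10^+1.05 + 10^-0.82)
   = 1 / (1 + 11.220 + 0.15136) = 1/12.372 = 0.08083
[CO3²⁻] = α₂ × DIC = 0.08083 × 4.62 = 0.373 mmol/kg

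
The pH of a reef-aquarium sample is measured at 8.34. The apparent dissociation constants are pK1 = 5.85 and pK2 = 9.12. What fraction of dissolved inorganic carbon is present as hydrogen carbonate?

α₁ = 0.855

α₁ = 1 / (1 + [H⁺]/K1 + K2/[H⁺]) = 1 / (1 + 10^-2.49 + 10^-0.78)
   = 1 / (1 + 0.0032359 + 0.16596) = 1/1.1692 = 0.8553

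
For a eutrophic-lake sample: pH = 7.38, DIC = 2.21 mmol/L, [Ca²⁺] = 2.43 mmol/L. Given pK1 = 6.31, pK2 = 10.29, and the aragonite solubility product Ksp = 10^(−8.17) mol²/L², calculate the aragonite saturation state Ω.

Ω = 0.900

α₂ = 1 / (1 + [H⁺]/K2 + [H⁺]²/(K1K2)) = 1 / (1 + 10^+2.91 + 10^+1.84)
   = 1 / (1 + 812.83 + 69.183) = 1/883.01 = 0.001132
[CO3²⁻] = α₂ × DIC = 0.001132 × 2.21 = 0.002503 mmol/L = 2.503 μmol/L
Ksp = 10^(−8.17) = 6.761×10^-9
Ω = [Ca²⁺][CO3²⁻]/Ksp = (2.43×10^-3)(2.503×10^-6) / 6.761×10^-9 = 0.900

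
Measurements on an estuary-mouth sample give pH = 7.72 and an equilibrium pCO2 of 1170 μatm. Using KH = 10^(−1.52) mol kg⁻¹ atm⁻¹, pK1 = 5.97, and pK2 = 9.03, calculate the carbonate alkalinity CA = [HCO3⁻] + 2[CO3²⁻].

CA = 2.18 mmol/kg

[CO2*] = KH · pCO2 = 10^(−1.52) × 1170×10^-6 = 3.533×10^-5 mol/kg
α₀ = 1/(1 + K1/[H⁺] + K1K2/[H⁺]²) = 1/(1 + 10^+1.75 + 10^+0.44) = 0.01667
DIC = [CO2*]/α₀ = 3.533×10^-5 / 0.01667 = 2.120 mmol/kg
CA = (α₁ + 2α₂)·DIC = (0.9374 + 2×0.04591) × 2.120 = 2.18 mmol/kg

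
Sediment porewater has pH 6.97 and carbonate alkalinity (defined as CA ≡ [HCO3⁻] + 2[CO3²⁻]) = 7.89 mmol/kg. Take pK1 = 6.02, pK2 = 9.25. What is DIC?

DIC = 8.73 mmol/kg

CA = [HCO3⁻] + 2[CO3²⁻] = (α₁ + 2α₂)·DIC
At pH 6.97: [H⁺]/K1 = 10^-0.95 = 0.11220, K2/[H⁺] = 10^-2.28 = 0.0052481
α₁ = 1/(1 + 0.11220 + 0.0052481) = 1/1.1174 = 0.8949; α₂ = α₁·K2/[H⁺] = 0.004696
α₁ + 2α₂ = 0.9043
DIC = CA / (α₁ + 2α₂) = 7.89 / 0.9043 = 8.73 mmol/kg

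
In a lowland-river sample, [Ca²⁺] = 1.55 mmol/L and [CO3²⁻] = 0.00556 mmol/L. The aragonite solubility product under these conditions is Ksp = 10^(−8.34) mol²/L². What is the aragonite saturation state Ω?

Ksp = 10^(−8.34) = 4.571×10^-9
Ω = [Ca²⁺][CO3²⁻]/Ksp = (1.55×10^-3)(0.00556×10^-3) / 4.571×10^-9 = 1.89

Ω = 1.89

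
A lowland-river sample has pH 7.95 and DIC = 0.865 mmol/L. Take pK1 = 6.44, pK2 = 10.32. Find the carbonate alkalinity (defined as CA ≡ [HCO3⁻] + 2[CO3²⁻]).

CA = 0.843 mmol/L

CA = [HCO3⁻] + 2[CO3²⁻] = (α₁ + 2α₂)·DIC
At pH 7.95: [H⁺]/K1 = 10^-1.51 = 0.030903, K2/[H⁺] = 10^-2.37 = 0.0042658
α₁ = 1/(1 + 0.030903 + 0.0042658) = 1/1.0352 = 0.9660; α₂ = α₁·K2/[H⁺] = 0.004121
α₁ + 2α₂ = 0.9743
CA = 0.9743 × 0.865 = 0.843 mmol/L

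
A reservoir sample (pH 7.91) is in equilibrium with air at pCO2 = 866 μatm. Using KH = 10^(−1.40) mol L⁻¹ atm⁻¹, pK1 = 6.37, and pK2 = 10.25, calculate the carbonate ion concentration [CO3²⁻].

[CO2*] = KH · pCO2 = 10^(−1.40) × 866×10^-6 = 3.448×10^-5 mol/L
α₀ = 1/(1 + K1/[H⁺] + K1K2/[H⁺]²) = 1/(1 + 10^+1.54 + 10^-0.80) = 0.02791
DIC = [CO2*]/α₀ = 3.448×10^-5 / 0.02791 = 1.235 mmol/L
[CO3²⁻] = α₂·DIC; α₂ = 0.004423, so [CO3²⁻] = 0.004423 × 1.235 = 0.00546 mmol/L = 5.46 μmol/L

[CO3²⁻] = 5.46 μmol/L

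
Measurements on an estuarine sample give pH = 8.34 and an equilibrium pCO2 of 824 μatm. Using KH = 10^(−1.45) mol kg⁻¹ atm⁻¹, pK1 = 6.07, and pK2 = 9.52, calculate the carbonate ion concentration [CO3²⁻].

[CO3²⁻] = 0.360 mmol/kg

[CO2*] = KH · pCO2 = 10^(−1.45) × 824×10^-6 = 2.924×10^-5 mol/kg
α₀ = 1/(1 + K1/[H⁺] + K1K2/[H⁺]²) = 1/(1 + 10^+2.27 + 10^+1.09) = 0.005012
DIC = [CO2*]/α₀ = 2.924×10^-5 / 0.005012 = 5.833 mmol/kg
[CO3²⁻] = α₂·DIC; α₂ = 0.06166, so [CO3²⁻] = 0.06166 × 5.833 = 0.360 mmol/kg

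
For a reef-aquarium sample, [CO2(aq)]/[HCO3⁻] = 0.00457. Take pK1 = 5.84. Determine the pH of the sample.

From K1 = [H⁺][HCO3⁻]/[CO2(aq)]:  pH = pK1 − log₁₀([CO2(aq)]/[HCO3⁻])
log₁₀(0.00457) = -2.340
pH = 5.84 − (-2.340) = 8.18

pH = 8.18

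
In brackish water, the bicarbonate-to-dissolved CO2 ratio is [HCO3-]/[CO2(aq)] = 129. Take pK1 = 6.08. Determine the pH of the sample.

pH = 8.19

From K1 = [H⁺][HCO3-]/[CO2(aq)]:  pH = pK1 + log₁₀([HCO3-]/[CO2(aq)])
log₁₀(129) = +2.111
pH = 6.08 + (+2.111) = 8.19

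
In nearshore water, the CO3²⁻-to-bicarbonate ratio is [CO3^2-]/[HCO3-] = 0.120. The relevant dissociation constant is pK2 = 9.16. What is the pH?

pH = 8.24

From K2 = [H⁺][CO3^2-]/[HCO3-]:  pH = pK2 + log₁₀([CO3^2-]/[HCO3-])
log₁₀(0.120) = -0.921
pH = 9.16 + (-0.921) = 8.24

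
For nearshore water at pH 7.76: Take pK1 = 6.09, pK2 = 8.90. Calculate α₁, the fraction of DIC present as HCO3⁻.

α₁ = 1 / (1 + [H⁺]/K1 + K2/[H⁺]) = 1 / (1 + 10^-1.67 + 10^-1.14)
   = 1 / (1 + 0.021380 + 0.072444) = 1/1.0938 = 0.9142

α₁ = 0.914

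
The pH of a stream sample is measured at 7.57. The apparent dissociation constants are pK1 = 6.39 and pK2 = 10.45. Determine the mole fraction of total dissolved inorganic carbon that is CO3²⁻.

α₂ = 0.00124

α₂ = 1 / (1 + [H⁺]/K2 + [H⁺]²/(K1K2)) = 1 / (1 + 10^+2.88 + 10^+1.70)
   = 1 / (1 + 758.58 + 50.119) = 1/809.70 = 0.001235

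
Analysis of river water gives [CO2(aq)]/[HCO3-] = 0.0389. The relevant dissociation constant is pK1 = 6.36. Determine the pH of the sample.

pH = 7.77

From K1 = [H⁺][HCO3-]/[CO2(aq)]:  pH = pK1 − log₁₀([CO2(aq)]/[HCO3-])
log₁₀(0.0389) = -1.410
pH = 6.36 − (-1.410) = 7.77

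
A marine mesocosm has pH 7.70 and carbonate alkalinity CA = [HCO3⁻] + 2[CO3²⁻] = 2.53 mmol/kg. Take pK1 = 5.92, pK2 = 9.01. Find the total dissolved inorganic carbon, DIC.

CA = [HCO3⁻] + 2[CO3²⁻] = (α₁ + 2α₂)·DIC
At pH 7.70: [H⁺]/K1 = 10^-1.78 = 0.016596, K2/[H⁺] = 10^-1.31 = 0.048978
α₁ = 1/(1 + 0.016596 + 0.048978) = 1/1.0656 = 0.9385; α₂ = α₁·K2/[H⁺] = 0.04596
α₁ + 2α₂ = 1.0304
DIC = CA / (α₁ + 2α₂) = 2.53 / 1.0304 = 2.46 mmol/kg

DIC = 2.46 mmol/kg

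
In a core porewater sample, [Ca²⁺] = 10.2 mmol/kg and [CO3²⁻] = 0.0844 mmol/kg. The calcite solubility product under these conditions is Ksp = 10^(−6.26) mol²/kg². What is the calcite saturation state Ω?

Ω = 1.57

Ksp = 10^(−6.26) = 5.495×10^-7
Ω = [Ca²⁺][CO3²⁻]/Ksp = (10.2×10^-3)(0.0844×10^-3) / 5.495×10^-7 = 1.57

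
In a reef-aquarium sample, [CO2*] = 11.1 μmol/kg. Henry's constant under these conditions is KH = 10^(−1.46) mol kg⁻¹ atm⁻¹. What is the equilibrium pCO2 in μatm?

pCO2 = 320 μatm

KH = 10^(−1.46) = 3.467×10^-2 mol kg⁻¹ atm⁻¹
pCO2 = [CO2*]/KH = 11.1×10^-6 / 3.467×10^-2 = 3.20×10^-4 atm = 320 μatm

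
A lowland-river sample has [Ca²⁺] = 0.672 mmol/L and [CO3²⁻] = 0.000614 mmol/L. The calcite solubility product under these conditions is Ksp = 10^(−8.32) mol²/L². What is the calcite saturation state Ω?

Ksp = 10^(−8.32) = 4.786×10^-9
Ω = [Ca²⁺][CO3²⁻]/Ksp = (0.672×10^-3)(0.000614×10^-3) / 4.786×10^-9 = 0.0862

Ω = 0.0862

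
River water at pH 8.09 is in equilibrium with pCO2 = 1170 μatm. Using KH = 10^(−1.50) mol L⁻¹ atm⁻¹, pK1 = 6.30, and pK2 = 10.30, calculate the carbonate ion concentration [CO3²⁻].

[CO2*] = KH · pCO2 = 10^(−1.50) × 1170×10^-6 = 3.700×10^-5 mol/L
α₀ = 1/(1 + K1/[H⁺] + K1K2/[H⁺]²) = 1/(1 + 10^+1.79 + 10^-0.42) = 0.01586
DIC = [CO2*]/α₀ = 3.700×10^-5 / 0.01586 = 2.332 mmol/L
[CO3²⁻] = α₂·DIC; α₂ = 0.006031, so [CO3²⁻] = 0.006031 × 2.332 = 0.0141 mmol/L = 14.1 μmol/L

[CO3²⁻] = 14.1 μmol/L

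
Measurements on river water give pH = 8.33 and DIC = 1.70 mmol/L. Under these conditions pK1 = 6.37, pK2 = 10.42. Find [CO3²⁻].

[CO3²⁻] = 13.6 μmol/L

α₂ = 1 / (1 + [H⁺]/K2 + [H⁺]²/(K1K2)) = 1 / (1 + 10^+2.09 + 10^+0.13)
   = 1 / (1 + 123.03 + 1.3490) = 1/125.38 = 0.007976
[CO3²⁻] = α₂ × DIC = 0.007976 × 1.70 = 0.0136 mmol/L = 13.6 μmol/L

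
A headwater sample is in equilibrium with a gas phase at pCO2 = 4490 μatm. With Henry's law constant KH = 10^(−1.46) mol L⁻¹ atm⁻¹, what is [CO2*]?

[CO2*] = 156 μmol/L

KH = 10^(−1.46) = 3.467×10^-2 mol L⁻¹ atm⁻¹
[CO2*] = KH · pCO2 = 3.467×10^-2 × 4490×10^-6 atm = 1.56×10^-4 mol/L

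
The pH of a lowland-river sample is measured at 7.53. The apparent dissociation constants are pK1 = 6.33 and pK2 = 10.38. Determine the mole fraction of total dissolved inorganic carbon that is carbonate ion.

α₂ = 0.00133

α₂ = 1 / (1 + [H⁺]/K2 + [H⁺]²/(K1K2)) = 1 / (1 + 10^+2.85 + 10^+1.65)
   = 1 / (1 + 707.95 + 44.668) = 1/753.61 = 0.001327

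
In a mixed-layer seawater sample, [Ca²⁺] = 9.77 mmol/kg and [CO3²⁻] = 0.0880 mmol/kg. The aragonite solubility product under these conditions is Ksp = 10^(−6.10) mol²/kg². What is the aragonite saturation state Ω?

Ω = 1.08

Ksp = 10^(−6.10) = 7.943×10^-7
Ω = [Ca²⁺][CO3²⁻]/Ksp = (9.77×10^-3)(0.0880×10^-3) / 7.943×10^-7 = 1.08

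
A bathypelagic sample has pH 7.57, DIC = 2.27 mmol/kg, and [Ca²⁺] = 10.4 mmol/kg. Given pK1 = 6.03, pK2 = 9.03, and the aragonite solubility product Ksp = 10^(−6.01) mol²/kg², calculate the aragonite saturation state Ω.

α₂ = 1 / (1 + [H⁺]/K2 + [H⁺]²/(K1K2)) = 1 / (1 + 10^+1.46 + 10^-0.08)
   = 1 / (1 + 28.840 + 0.83176) = 1/30.672 = 0.03260
[CO3²⁻] = α₂ × DIC = 0.03260 × 2.27 = 0.07401 mmol/kg
Ksp = 10^(−6.01) = 9.772×10^-7
Ω = [Ca²⁺][CO3²⁻]/Ksp = (10.4×10^-3)(7.401×10^-5) / 9.772×10^-7 = 0.788

Ω = 0.788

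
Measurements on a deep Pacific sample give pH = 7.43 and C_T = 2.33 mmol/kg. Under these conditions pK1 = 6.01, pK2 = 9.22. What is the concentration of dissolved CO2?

α₀ = 1 / (1 + K1/[H⁺] + K1K2/[H⁺]²) = 1 / (1 + 10^+1.42 + 10^-0.37)
   = 1 / (1 + 26.303 + 0.42658) = 1/27.729 = 0.03606
[CO2*] = α₀ × DIC = 0.03606 × 2.33 = 0.0840 mmol/kg

[CO2*] = 0.0840 mmol/kg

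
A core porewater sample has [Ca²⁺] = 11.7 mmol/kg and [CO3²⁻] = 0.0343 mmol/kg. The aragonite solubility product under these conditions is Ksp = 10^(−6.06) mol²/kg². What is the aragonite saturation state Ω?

Ksp = 10^(−6.06) = 8.710×10^-7
Ω = [Ca²⁺][CO3²⁻]/Ksp = (11.7×10^-3)(0.0343×10^-3) / 8.710×10^-7 = 0.461

Ω = 0.461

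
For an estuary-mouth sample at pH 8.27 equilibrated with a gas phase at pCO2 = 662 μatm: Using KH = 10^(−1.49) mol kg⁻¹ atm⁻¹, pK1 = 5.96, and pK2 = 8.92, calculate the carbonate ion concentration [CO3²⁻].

[CO3²⁻] = 0.979 mmol/kg

[CO2*] = KH · pCO2 = 10^(−1.49) × 662×10^-6 = 2.142×10^-5 mol/kg
α₀ = 1/(1 + K1/[H⁺] + K1K2/[H⁺]²) = 1/(1 + 10^+2.31 + 10^+1.66) = 0.003986
DIC = [CO2*]/α₀ = 2.142×10^-5 / 0.003986 = 5.374 mmol/kg
[CO3²⁻] = α₂·DIC; α₂ = 0.1822, so [CO3²⁻] = 0.1822 × 5.374 = 0.979 mmol/kg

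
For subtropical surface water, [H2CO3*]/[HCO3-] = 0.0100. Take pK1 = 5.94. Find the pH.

From K1 = [H⁺][HCO3-]/[H2CO3*]:  pH = pK1 − log₁₀([H2CO3*]/[HCO3-])
log₁₀(0.0100) = -2.000
pH = 5.94 − (-2.000) = 7.94

pH = 7.94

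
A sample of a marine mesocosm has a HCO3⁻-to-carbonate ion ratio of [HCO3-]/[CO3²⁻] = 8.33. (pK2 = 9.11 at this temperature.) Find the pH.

From K2 = [H⁺][CO3²⁻]/[HCO3-]:  pH = pK2 − log₁₀([HCO3-]/[CO3²⁻])
log₁₀(8.33) = +0.921
pH = 9.11 − (+0.921) = 8.19

pH = 8.19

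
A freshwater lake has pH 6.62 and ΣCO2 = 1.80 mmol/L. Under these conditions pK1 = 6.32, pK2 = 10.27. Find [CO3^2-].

[CO3²⁻] = 0.268 μmol/L

α₂ = 1 / (1 + [H⁺]/K2 + [H⁺]²/(K1K2)) = 1 / (1 + 10^+3.65 + 10^+3.35)
   = 1 / (1 + 4466.8 + 2238.7) = 1/6706.6 = 0.0001491
[CO3²⁻] = α₂ × DIC = 0.0001491 × 1.80 = 0.000268 mmol/L = 0.268 μmol/L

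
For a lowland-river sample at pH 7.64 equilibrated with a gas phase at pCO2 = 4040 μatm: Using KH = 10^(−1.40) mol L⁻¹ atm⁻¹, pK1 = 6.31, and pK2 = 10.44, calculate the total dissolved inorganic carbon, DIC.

DIC = 3.60 mmol/L

[CO2*] = KH · pCO2 = 10^(−1.40) × 4040×10^-6 = 1.608×10^-4 mol/L
α₀ = 1/(1 + K1/[H⁺] + K1K2/[H⁺]²) = 1/(1 + 10^+1.33 + 10^-1.47) = 0.04462
DIC = [CO2*]/α₀ = 1.608×10^-4 / 0.04462 = 3.60 mmol/L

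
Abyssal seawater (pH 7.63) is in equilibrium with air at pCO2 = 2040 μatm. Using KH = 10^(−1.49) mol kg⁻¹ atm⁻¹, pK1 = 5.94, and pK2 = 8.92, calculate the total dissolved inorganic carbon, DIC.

DIC = 3.47 mmol/kg

[CO2*] = KH · pCO2 = 10^(−1.49) × 2040×10^-6 = 6.601×10^-5 mol/kg
α₀ = 1/(1 + K1/[H⁺] + K1K2/[H⁺]²) = 1/(1 + 10^+1.69 + 10^+0.40) = 0.01905
DIC = [CO2*]/α₀ = 6.601×10^-5 / 0.01905 = 3.47 mmol/kg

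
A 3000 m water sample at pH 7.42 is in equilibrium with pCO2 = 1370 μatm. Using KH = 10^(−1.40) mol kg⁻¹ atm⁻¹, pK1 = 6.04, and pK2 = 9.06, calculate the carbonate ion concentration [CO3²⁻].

[CO3²⁻] = 0.0300 mmol/kg

[CO2*] = KH · pCO2 = 10^(−1.40) × 1370×10^-6 = 5.454×10^-5 mol/kg
α₀ = 1/(1 + K1/[H⁺] + K1K2/[H⁺]²) = 1/(1 + 10^+1.38 + 10^-0.26) = 0.03916
DIC = [CO2*]/α₀ = 5.454×10^-5 / 0.03916 = 1.393 mmol/kg
[CO3²⁻] = α₂·DIC; α₂ = 0.02152, so [CO3²⁻] = 0.02152 × 1.393 = 0.0300 mmol/kg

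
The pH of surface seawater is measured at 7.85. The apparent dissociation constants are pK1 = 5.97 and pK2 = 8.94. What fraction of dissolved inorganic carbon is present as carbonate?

α₂ = 1 / (1 + [H⁺]/K2 + [H⁺]²/(K1K2)) = 1 / (1 + 10^+1.09 + 10^-0.79)
   = 1 / (1 + 12.303 + 0.16218) = 1/13.465 = 0.07427

α₂ = 0.0743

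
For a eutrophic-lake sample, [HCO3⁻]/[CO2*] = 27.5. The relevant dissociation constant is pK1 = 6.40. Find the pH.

pH = 7.84

From K1 = [H⁺][HCO3⁻]/[CO2*]:  pH = pK1 + log₁₀([HCO3⁻]/[CO2*])
log₁₀(27.5) = +1.439
pH = 6.40 + (+1.439) = 7.84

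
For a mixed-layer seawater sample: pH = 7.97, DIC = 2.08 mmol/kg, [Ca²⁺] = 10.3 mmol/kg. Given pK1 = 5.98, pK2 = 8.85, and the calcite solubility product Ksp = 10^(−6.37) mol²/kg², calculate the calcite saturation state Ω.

α₂ = 1 / (1 + [H⁺]/K2 + [H⁺]²/(K1K2)) = 1 / (1 + 10^+0.88 + 10^-1.11)
   = 1 / (1 + 7.5858 + 0.077625) = 1/8.6634 = 0.1154
[CO3²⁻] = α₂ × DIC = 0.1154 × 2.08 = 0.2401 mmol/kg
Ksp = 10^(−6.37) = 4.266×10^-7
Ω = [Ca²⁺][CO3²⁻]/Ksp = (10.3×10^-3)(2.401×10^-4) / 4.266×10^-7 = 5.80

Ω = 5.80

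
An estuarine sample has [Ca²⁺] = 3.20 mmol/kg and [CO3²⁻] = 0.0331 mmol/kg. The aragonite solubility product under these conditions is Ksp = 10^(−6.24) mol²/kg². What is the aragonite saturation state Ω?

Ksp = 10^(−6.24) = 5.754×10^-7
Ω = [Ca²⁺][CO3²⁻]/Ksp = (3.20×10^-3)(0.0331×10^-3) / 5.754×10^-7 = 0.184

Ω = 0.184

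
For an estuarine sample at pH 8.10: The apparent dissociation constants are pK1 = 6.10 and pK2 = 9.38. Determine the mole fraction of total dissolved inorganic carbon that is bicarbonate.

α₁ = 0.941

α₁ = 1 / (1 + [H⁺]/K1 + K2/[H⁺]) = 1 / (1 + 10^-2.00 + 10^-1.28)
   = 1 / (1 + 0.010000 + 0.052481) = 1/1.0625 = 0.9412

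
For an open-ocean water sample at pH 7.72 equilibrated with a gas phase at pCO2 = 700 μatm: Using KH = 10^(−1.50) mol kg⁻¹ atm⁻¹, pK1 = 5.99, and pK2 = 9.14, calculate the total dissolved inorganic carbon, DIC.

DIC = 1.26 mmol/kg

[CO2*] = KH · pCO2 = 10^(−1.50) × 700×10^-6 = 2.214×10^-5 mol/kg
α₀ = 1/(1 + K1/[H⁺] + K1K2/[H⁺]²) = 1/(1 + 10^+1.73 + 10^+0.31) = 0.01762
DIC = [CO2*]/α₀ = 2.214×10^-5 / 0.01762 = 1.26 mmol/kg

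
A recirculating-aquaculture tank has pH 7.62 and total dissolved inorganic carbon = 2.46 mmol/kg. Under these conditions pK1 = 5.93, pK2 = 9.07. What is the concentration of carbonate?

[CO3²⁻] = 0.0827 mmol/kg

α₂ = 1 / (1 + [H⁺]/K2 + [H⁺]²/(K1K2)) = 1 / (1 + 10^+1.45 + 10^-0.24)
   = 1 / (1 + 28.184 + 0.57544) = 1/29.759 = 0.03360
[CO3²⁻] = α₂ × DIC = 0.03360 × 2.46 = 0.0827 mmol/kg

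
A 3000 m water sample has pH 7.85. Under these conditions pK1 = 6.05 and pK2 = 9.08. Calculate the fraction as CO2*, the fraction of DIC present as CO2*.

α₀ = 1 / (1 + K1/[H⁺] + K1K2/[H⁺]²) = 1 / (1 + 10^+1.80 + 10^+0.57)
   = 1 / (1 + 63.096 + 3.7154) = 1/67.811 = 0.01475

α₀ = 0.0147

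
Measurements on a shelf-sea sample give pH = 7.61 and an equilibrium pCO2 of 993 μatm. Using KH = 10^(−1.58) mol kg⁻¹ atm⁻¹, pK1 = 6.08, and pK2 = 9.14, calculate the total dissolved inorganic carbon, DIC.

DIC = 0.937 mmol/kg

[CO2*] = KH · pCO2 = 10^(−1.58) × 993×10^-6 = 2.612×10^-5 mol/kg
α₀ = 1/(1 + K1/[H⁺] + K1K2/[H⁺]²) = 1/(1 + 10^+1.53 + 10^+0.00) = 0.02787
DIC = [CO2*]/α₀ = 2.612×10^-5 / 0.02787 = 0.937 mmol/kg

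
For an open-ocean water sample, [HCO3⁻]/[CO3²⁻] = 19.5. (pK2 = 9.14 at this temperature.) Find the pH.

pH = 7.85

From K2 = [H⁺][CO3²⁻]/[HCO3⁻]:  pH = pK2 − log₁₀([HCO3⁻]/[CO3²⁻])
log₁₀(19.5) = +1.290
pH = 9.14 − (+1.290) = 7.85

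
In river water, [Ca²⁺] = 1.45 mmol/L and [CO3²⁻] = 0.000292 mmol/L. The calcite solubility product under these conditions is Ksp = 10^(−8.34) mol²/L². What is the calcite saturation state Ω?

Ω = 0.0926

Ksp = 10^(−8.34) = 4.571×10^-9
Ω = [Ca²⁺][CO3²⁻]/Ksp = (1.45×10^-3)(0.000292×10^-3) / 4.571×10^-9 = 0.0926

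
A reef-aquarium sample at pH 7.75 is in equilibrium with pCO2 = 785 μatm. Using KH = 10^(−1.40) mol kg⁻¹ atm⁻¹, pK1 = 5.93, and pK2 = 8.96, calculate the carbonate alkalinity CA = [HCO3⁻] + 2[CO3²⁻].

[CO2*] = KH · pCO2 = 10^(−1.40) × 785×10^-6 = 3.125×10^-5 mol/kg
α₀ = 1/(1 + K1/[H⁺] + K1K2/[H⁺]²) = 1/(1 + 10^+1.82 + 10^+0.61) = 0.01406
DIC = [CO2*]/α₀ = 3.125×10^-5 / 0.01406 = 2.223 mmol/kg
CA = (α₁ + 2α₂)·DIC = (0.9287 + 2×0.05726) × 2.223 = 2.32 mmol/kg

CA = 2.32 mmol/kg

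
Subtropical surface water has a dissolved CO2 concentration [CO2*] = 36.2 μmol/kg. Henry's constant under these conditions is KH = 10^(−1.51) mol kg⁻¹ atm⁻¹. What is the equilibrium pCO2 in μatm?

pCO2 = 1170 μatm

KH = 10^(−1.51) = 3.090×10^-2 mol kg⁻¹ atm⁻¹
pCO2 = [CO2*]/KH = 36.2×10^-6 / 3.090×10^-2 = 1.17×10^-3 atm = 1170 μatm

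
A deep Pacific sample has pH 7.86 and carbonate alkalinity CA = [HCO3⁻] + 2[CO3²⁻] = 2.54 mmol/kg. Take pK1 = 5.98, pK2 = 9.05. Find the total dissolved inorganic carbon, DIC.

DIC = 2.42 mmol/kg

CA = [HCO3⁻] + 2[CO3²⁻] = (α₁ + 2α₂)·DIC
At pH 7.86: [H⁺]/K1 = 10^-1.88 = 0.013183, K2/[H⁺] = 10^-1.19 = 0.064565
α₁ = 1/(1 + 0.013183 + 0.064565) = 1/1.0777 = 0.9279; α₂ = α₁·K2/[H⁺] = 0.05991
α₁ + 2α₂ = 1.0477
DIC = CA / (α₁ + 2α₂) = 2.54 / 1.0477 = 2.42 mmol/kg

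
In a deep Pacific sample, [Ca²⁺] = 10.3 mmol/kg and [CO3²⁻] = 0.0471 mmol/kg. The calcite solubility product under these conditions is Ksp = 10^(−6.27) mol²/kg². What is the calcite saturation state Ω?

Ω = 0.903

Ksp = 10^(−6.27) = 5.370×10^-7
Ω = [Ca²⁺][CO3²⁻]/Ksp = (10.3×10^-3)(0.0471×10^-3) / 5.370×10^-7 = 0.903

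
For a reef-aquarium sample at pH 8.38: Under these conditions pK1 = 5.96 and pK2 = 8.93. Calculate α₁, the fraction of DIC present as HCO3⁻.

α₁ = 0.778

α₁ = 1 / (1 + [H⁺]/K1 + K2/[H⁺]) = 1 / (1 + 10^-2.42 + 10^-0.55)
   = 1 / (1 + 0.0038019 + 0.28184) = 1/1.2856 = 0.7778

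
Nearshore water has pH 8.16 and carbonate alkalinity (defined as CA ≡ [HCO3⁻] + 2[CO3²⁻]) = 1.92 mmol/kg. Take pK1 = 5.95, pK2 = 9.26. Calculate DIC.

DIC = 1.80 mmol/kg

CA = [HCO3⁻] + 2[CO3²⁻] = (α₁ + 2α₂)·DIC
At pH 8.16: [H⁺]/K1 = 10^-2.21 = 0.0061660, K2/[H⁺] = 10^-1.10 = 0.079433
α₁ = 1/(1 + 0.0061660 + 0.079433) = 1/1.0856 = 0.9212; α₂ = α₁·K2/[H⁺] = 0.07317
α₁ + 2α₂ = 1.0675
DIC = CA / (α₁ + 2α₂) = 1.92 / 1.0675 = 1.80 mmol/kg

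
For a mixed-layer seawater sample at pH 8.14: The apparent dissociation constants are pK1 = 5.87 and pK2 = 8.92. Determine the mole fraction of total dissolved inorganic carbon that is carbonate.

α₂ = 1 / (1 + [H⁺]/K2 + [H⁺]²/(K1K2)) = 1 / (1 + 10^+0.78 + 10^-1.49)
   = 1 / (1 + 6.0256 + 0.032359) = 1/7.0580 = 0.1417

α₂ = 0.142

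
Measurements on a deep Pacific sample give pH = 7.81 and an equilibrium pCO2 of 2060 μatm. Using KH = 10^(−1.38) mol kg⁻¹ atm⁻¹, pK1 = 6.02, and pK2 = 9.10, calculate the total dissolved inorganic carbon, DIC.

DIC = 5.65 mmol/kg

[CO2*] = KH · pCO2 = 10^(−1.38) × 2060×10^-6 = 8.588×10^-5 mol/kg
α₀ = 1/(1 + K1/[H⁺] + K1K2/[H⁺]²) = 1/(1 + 10^+1.79 + 10^+0.50) = 0.01519
DIC = [CO2*]/α₀ = 8.588×10^-5 / 0.01519 = 5.65 mmol/kg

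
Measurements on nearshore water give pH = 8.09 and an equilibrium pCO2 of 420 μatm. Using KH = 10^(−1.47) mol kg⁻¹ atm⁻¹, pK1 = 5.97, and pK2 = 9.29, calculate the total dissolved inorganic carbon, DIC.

[CO2*] = KH · pCO2 = 10^(−1.47) × 420×10^-6 = 1.423×10^-5 mol/kg
α₀ = 1/(1 + K1/[H⁺] + K1K2/[H⁺]²) = 1/(1 + 10^+2.12 + 10^+0.92) = 0.007085
DIC = [CO2*]/α₀ = 1.423×10^-5 / 0.007085 = 2.01 mmol/kg

DIC = 2.01 mmol/kg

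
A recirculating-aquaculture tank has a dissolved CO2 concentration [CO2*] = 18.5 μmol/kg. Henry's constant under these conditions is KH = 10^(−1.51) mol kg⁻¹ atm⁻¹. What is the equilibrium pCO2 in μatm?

KH = 10^(−1.51) = 3.090×10^-2 mol kg⁻¹ atm⁻¹
pCO2 = [CO2*]/KH = 18.5×10^-6 / 3.090×10^-2 = 5.99×10^-4 atm = 599 μatm

pCO2 = 599 μatm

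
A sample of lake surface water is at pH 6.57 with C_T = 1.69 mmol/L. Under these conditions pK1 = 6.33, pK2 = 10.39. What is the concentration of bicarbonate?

α₁ = 1 / (1 + [H⁺]/K1 + K2/[H⁺]) = 1 / (1 + 10^-0.24 + 10^-3.82)
   = 1 / (1 + 0.57544 + 0.00015136) = 1/1.5756 = 0.6347
[HCO3⁻] = α₁ × DIC = 0.6347 × 1.69 = 1.07 mmol/L

[HCO3⁻] = 1.07 mmol/L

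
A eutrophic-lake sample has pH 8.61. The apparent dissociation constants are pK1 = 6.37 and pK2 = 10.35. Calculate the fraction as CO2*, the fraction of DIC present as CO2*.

α₀ = 0.00562

α₀ = 1 / (1 + K1/[H⁺] + K1K2/[H⁺]²) = 1 / (1 + 10^+2.24 + 10^+0.50)
   = 1 / (1 + 173.78 + 3.1623) = 1/177.94 = 0.005620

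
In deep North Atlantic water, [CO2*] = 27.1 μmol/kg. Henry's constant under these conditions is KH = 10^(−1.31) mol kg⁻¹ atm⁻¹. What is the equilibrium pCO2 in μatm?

KH = 10^(−1.31) = 4.898×10^-2 mol kg⁻¹ atm⁻¹
pCO2 = [CO2*]/KH = 27.1×10^-6 / 4.898×10^-2 = 5.53×10^-4 atm = 553 μatm

pCO2 = 553 μatm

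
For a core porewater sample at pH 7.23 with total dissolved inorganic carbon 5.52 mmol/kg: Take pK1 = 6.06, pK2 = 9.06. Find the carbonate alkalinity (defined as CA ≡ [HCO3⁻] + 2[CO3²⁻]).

CA = [HCO3⁻] + 2[CO3²⁻] = (α₁ + 2α₂)·DIC
At pH 7.23: [H⁺]/K1 = 10^-1.17 = 0.067608, K2/[H⁺] = 10^-1.83 = 0.014791
α₁ = 1/(1 + 0.067608 + 0.014791) = 1/1.0824 = 0.9239; α₂ = α₁·K2/[H⁺] = 0.01367
α₁ + 2α₂ = 0.9512
CA = 0.9512 × 5.52 = 5.25 mmol/kg

CA = 5.25 mmol/kg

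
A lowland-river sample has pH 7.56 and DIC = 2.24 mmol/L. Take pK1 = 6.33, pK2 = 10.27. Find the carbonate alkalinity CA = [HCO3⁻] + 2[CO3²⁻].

CA = [HCO3⁻] + 2[CO3²⁻] = (α₁ + 2α₂)·DIC
At pH 7.56: [H⁺]/K1 = 10^-1.23 = 0.058884, K2/[H⁺] = 10^-2.71 = 0.0019498
α₁ = 1/(1 + 0.058884 + 0.0019498) = 1/1.0608 = 0.9427; α₂ = α₁·K2/[H⁺] = 0.001838
α₁ + 2α₂ = 0.9463
CA = 0.9463 × 2.24 = 2.12 mmol/L

CA = 2.12 mmol/L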